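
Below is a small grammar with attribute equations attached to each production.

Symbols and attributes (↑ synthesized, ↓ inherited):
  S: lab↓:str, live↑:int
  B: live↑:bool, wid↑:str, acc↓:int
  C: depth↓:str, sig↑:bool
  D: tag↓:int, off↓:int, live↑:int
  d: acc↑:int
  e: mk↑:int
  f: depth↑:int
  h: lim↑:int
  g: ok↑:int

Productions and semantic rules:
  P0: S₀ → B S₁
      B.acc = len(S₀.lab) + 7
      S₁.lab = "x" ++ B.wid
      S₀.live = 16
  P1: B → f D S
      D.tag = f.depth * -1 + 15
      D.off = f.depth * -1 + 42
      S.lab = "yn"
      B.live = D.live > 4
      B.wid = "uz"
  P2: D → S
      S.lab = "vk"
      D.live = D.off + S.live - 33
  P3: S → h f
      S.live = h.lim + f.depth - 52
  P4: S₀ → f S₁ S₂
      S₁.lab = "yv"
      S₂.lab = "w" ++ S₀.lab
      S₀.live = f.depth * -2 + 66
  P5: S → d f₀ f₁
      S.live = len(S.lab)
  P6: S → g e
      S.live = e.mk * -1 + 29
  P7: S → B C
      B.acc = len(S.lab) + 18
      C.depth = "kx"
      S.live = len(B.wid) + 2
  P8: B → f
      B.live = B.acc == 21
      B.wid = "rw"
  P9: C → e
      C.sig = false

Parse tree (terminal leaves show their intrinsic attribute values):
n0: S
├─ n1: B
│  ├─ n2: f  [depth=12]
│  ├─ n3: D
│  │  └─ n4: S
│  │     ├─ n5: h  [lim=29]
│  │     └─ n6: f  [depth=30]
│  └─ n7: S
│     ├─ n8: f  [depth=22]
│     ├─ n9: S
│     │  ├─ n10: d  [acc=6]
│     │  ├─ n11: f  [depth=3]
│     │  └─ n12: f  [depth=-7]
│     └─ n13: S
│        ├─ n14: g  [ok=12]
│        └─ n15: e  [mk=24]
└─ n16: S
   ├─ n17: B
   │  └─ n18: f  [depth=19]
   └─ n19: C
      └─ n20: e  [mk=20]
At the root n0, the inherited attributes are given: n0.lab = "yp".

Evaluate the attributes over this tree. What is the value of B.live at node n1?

1. n0.lab = "yp"  [given at root]
2. n1.acc = 9  [len(S₀.lab) + 7]
3. n2.depth = 12  [terminal]
4. n3.tag = 3  [f.depth * -1 + 15]
5. n3.off = 30  [f.depth * -1 + 42]
6. n4.lab = "vk"  ["vk"]
7. n5.lim = 29  [terminal]
8. n6.depth = 30  [terminal]
9. n4.live = 7  [h.lim + f.depth - 52]
10. n3.live = 4  [D.off + S.live - 33]
11. n7.lab = "yn"  ["yn"]
12. n8.depth = 22  [terminal]
13. n9.lab = "yv"  ["yv"]
14. n10.acc = 6  [terminal]
15. n11.depth = 3  [terminal]
16. n12.depth = -7  [terminal]
17. n9.live = 2  [len(S.lab)]
18. n13.lab = "wyn"  ["w" ++ S₀.lab]
19. n14.ok = 12  [terminal]
20. n15.mk = 24  [terminal]
21. n13.live = 5  [e.mk * -1 + 29]
22. n7.live = 22  [f.depth * -2 + 66]
23. n1.live = false  [D.live > 4]
24. n1.wid = "uz"  ["uz"]
25. n16.lab = "xuz"  ["x" ++ B.wid]
26. n17.acc = 21  [len(S.lab) + 18]
27. n18.depth = 19  [terminal]
28. n17.live = true  [B.acc == 21]
29. n17.wid = "rw"  ["rw"]
30. n19.depth = "kx"  ["kx"]
31. n20.mk = 20  [terminal]
32. n19.sig = false  [false]
33. n16.live = 4  [len(B.wid) + 2]
34. n0.live = 16  [16]

false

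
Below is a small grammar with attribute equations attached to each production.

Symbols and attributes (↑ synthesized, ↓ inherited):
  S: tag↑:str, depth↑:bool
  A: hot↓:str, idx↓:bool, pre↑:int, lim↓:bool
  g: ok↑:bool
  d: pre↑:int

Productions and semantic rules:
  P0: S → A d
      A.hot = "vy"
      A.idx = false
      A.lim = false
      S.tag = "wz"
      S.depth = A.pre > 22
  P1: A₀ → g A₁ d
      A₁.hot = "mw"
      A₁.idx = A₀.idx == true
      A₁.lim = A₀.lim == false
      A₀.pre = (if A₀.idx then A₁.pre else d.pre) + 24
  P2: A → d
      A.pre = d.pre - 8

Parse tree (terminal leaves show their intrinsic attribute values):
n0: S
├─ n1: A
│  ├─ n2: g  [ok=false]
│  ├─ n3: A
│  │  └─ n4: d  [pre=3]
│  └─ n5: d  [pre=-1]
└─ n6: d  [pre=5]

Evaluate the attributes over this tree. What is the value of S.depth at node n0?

true

1. n1.hot = "vy"  ["vy"]
2. n1.idx = false  [false]
3. n1.lim = false  [false]
4. n2.ok = false  [terminal]
5. n3.hot = "mw"  ["mw"]
6. n3.idx = false  [A₀.idx == true]
7. n3.lim = true  [A₀.lim == false]
8. n4.pre = 3  [terminal]
9. n3.pre = -5  [d.pre - 8]
10. n5.pre = -1  [terminal]
11. n1.pre = 23  [(if A₀.idx then A₁.pre else d.pre) + 24]
12. n6.pre = 5  [terminal]
13. n0.tag = "wz"  ["wz"]
14. n0.depth = true  [A.pre > 22]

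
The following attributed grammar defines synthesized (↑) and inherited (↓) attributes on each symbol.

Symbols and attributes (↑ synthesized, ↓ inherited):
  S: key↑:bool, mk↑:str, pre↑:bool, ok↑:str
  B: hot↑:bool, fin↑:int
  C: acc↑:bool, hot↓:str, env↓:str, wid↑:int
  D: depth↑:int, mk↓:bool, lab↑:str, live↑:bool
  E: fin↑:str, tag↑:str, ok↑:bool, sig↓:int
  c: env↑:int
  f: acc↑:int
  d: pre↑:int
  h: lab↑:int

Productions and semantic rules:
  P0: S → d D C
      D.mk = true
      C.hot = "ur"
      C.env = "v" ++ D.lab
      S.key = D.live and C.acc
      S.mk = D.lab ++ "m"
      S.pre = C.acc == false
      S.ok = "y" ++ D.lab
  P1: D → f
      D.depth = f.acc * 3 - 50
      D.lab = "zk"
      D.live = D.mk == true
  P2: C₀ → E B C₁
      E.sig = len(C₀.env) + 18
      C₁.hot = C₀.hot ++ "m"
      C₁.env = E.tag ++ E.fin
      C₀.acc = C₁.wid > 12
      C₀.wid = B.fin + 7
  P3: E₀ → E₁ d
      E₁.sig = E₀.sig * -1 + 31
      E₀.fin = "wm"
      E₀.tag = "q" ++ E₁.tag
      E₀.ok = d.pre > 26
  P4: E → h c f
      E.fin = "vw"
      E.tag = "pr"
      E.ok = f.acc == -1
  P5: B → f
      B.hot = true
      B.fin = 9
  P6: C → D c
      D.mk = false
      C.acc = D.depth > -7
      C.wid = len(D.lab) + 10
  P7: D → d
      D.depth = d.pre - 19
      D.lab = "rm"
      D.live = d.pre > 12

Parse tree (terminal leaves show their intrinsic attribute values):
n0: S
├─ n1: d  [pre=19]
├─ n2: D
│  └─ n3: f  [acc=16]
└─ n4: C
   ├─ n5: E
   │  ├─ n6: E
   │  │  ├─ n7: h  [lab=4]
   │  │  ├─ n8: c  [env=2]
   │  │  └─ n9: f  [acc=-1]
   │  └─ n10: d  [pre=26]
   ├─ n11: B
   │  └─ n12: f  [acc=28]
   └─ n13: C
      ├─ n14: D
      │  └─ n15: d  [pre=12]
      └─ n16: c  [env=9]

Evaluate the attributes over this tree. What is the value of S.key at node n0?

false

1. n1.pre = 19  [terminal]
2. n2.mk = true  [true]
3. n3.acc = 16  [terminal]
4. n2.depth = -2  [f.acc * 3 - 50]
5. n2.lab = "zk"  ["zk"]
6. n2.live = true  [D.mk == true]
7. n4.hot = "ur"  ["ur"]
8. n4.env = "vzk"  ["v" ++ D.lab]
9. n5.sig = 21  [len(C₀.env) + 18]
10. n6.sig = 10  [E₀.sig * -1 + 31]
11. n7.lab = 4  [terminal]
12. n8.env = 2  [terminal]
13. n9.acc = -1  [terminal]
14. n6.fin = "vw"  ["vw"]
15. n6.tag = "pr"  ["pr"]
16. n6.ok = true  [f.acc == -1]
17. n10.pre = 26  [terminal]
18. n5.fin = "wm"  ["wm"]
19. n5.tag = "qpr"  ["q" ++ E₁.tag]
20. n5.ok = false  [d.pre > 26]
21. n12.acc = 28  [terminal]
22. n11.hot = true  [true]
23. n11.fin = 9  [9]
24. n13.hot = "urm"  [C₀.hot ++ "m"]
25. n13.env = "qprwm"  [E.tag ++ E.fin]
26. n14.mk = false  [false]
27. n15.pre = 12  [terminal]
28. n14.depth = -7  [d.pre - 19]
29. n14.lab = "rm"  ["rm"]
30. n14.live = false  [d.pre > 12]
31. n16.env = 9  [terminal]
32. n13.acc = false  [D.depth > -7]
33. n13.wid = 12  [len(D.lab) + 10]
34. n4.acc = false  [C₁.wid > 12]
35. n4.wid = 16  [B.fin + 7]
36. n0.key = false  [D.live and C.acc]
37. n0.mk = "zkm"  [D.lab ++ "m"]
38. n0.pre = true  [C.acc == false]
39. n0.ok = "yzk"  ["y" ++ D.lab]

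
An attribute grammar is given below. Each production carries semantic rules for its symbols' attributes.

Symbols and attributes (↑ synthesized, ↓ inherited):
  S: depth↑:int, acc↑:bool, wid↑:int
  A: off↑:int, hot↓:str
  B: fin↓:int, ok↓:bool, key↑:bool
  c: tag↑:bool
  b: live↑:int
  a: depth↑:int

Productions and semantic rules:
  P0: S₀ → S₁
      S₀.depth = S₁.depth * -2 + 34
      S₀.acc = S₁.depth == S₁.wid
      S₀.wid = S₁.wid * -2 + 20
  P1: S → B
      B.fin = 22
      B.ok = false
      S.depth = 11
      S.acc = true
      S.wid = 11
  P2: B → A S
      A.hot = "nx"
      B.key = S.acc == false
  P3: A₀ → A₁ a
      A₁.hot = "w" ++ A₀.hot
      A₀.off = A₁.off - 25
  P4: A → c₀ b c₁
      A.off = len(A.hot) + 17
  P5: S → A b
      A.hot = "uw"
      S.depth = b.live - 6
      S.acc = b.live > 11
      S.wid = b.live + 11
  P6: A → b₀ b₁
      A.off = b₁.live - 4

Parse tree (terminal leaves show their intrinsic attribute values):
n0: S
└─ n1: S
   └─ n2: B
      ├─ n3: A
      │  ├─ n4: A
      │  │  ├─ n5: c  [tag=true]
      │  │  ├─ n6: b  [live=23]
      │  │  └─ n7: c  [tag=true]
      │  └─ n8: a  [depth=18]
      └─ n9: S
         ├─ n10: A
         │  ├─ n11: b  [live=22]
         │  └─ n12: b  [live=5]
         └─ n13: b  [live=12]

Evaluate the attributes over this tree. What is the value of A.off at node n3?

-5

1. n2.fin = 22  [22]
2. n2.ok = false  [false]
3. n3.hot = "nx"  ["nx"]
4. n4.hot = "wnx"  ["w" ++ A₀.hot]
5. n5.tag = true  [terminal]
6. n6.live = 23  [terminal]
7. n7.tag = true  [terminal]
8. n4.off = 20  [len(A.hot) + 17]
9. n8.depth = 18  [terminal]
10. n3.off = -5  [A₁.off - 25]
11. n10.hot = "uw"  ["uw"]
12. n11.live = 22  [terminal]
13. n12.live = 5  [terminal]
14. n10.off = 1  [b₁.live - 4]
15. n13.live = 12  [terminal]
16. n9.depth = 6  [b.live - 6]
17. n9.acc = true  [b.live > 11]
18. n9.wid = 23  [b.live + 11]
19. n2.key = false  [S.acc == false]
20. n1.depth = 11  [11]
21. n1.acc = true  [true]
22. n1.wid = 11  [11]
23. n0.depth = 12  [S₁.depth * -2 + 34]
24. n0.acc = true  [S₁.depth == S₁.wid]
25. n0.wid = -2  [S₁.wid * -2 + 20]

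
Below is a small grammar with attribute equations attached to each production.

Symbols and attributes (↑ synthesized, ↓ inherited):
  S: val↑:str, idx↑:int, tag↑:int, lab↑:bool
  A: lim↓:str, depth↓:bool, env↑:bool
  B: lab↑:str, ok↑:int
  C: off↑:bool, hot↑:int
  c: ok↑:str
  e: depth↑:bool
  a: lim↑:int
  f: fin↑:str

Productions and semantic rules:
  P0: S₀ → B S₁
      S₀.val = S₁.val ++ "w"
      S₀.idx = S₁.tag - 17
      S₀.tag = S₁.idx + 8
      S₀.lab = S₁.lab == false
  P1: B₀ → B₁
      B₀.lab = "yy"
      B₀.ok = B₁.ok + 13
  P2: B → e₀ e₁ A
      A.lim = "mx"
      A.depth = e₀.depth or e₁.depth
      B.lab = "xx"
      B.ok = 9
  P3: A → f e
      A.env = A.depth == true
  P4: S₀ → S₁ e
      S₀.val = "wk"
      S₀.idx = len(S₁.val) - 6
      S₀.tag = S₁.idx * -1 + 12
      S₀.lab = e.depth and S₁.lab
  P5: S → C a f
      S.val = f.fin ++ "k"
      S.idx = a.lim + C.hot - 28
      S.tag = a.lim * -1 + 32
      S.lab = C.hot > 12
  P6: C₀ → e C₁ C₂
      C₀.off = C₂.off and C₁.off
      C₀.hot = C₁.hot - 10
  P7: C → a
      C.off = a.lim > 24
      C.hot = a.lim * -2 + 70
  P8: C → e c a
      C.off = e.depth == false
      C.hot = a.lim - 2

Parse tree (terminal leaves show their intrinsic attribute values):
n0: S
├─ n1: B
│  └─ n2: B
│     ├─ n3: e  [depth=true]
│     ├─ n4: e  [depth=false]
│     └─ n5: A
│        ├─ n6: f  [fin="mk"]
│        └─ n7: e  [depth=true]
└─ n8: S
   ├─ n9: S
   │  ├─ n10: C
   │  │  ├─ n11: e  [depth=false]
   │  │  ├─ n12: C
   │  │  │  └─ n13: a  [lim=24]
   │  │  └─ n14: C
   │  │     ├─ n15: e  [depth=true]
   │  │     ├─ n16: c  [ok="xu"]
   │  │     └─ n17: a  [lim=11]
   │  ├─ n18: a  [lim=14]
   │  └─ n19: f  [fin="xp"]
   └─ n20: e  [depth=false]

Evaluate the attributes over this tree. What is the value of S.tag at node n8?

1. n3.depth = true  [terminal]
2. n4.depth = false  [terminal]
3. n5.lim = "mx"  ["mx"]
4. n5.depth = true  [e₀.depth or e₁.depth]
5. n6.fin = "mk"  [terminal]
6. n7.depth = true  [terminal]
7. n5.env = true  [A.depth == true]
8. n2.lab = "xx"  ["xx"]
9. n2.ok = 9  [9]
10. n1.lab = "yy"  ["yy"]
11. n1.ok = 22  [B₁.ok + 13]
12. n11.depth = false  [terminal]
13. n13.lim = 24  [terminal]
14. n12.off = false  [a.lim > 24]
15. n12.hot = 22  [a.lim * -2 + 70]
16. n15.depth = true  [terminal]
17. n16.ok = "xu"  [terminal]
18. n17.lim = 11  [terminal]
19. n14.off = false  [e.depth == false]
20. n14.hot = 9  [a.lim - 2]
21. n10.off = false  [C₂.off and C₁.off]
22. n10.hot = 12  [C₁.hot - 10]
23. n18.lim = 14  [terminal]
24. n19.fin = "xp"  [terminal]
25. n9.val = "xpk"  [f.fin ++ "k"]
26. n9.idx = -2  [a.lim + C.hot - 28]
27. n9.tag = 18  [a.lim * -1 + 32]
28. n9.lab = false  [C.hot > 12]
29. n20.depth = false  [terminal]
30. n8.val = "wk"  ["wk"]
31. n8.idx = -3  [len(S₁.val) - 6]
32. n8.tag = 14  [S₁.idx * -1 + 12]
33. n8.lab = false  [e.depth and S₁.lab]
34. n0.val = "wkw"  [S₁.val ++ "w"]
35. n0.idx = -3  [S₁.tag - 17]
36. n0.tag = 5  [S₁.idx + 8]
37. n0.lab = true  [S₁.lab == false]

14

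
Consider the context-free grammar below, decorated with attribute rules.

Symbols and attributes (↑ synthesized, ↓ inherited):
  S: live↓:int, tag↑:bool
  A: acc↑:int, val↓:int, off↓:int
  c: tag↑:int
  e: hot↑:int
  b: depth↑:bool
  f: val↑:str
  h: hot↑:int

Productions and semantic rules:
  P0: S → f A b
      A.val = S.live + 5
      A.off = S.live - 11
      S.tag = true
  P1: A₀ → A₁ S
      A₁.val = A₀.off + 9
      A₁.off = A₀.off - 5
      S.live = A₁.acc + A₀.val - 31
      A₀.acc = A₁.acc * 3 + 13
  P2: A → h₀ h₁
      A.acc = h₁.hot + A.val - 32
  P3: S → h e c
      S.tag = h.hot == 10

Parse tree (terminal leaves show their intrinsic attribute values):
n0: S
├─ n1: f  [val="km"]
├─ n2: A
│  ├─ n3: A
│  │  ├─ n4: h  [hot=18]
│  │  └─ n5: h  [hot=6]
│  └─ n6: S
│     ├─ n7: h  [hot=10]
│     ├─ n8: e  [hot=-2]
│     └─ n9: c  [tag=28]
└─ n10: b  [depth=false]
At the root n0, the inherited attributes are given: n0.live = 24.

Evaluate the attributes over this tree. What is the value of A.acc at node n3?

1. n0.live = 24  [given at root]
2. n1.val = "km"  [terminal]
3. n2.val = 29  [S.live + 5]
4. n2.off = 13  [S.live - 11]
5. n3.val = 22  [A₀.off + 9]
6. n3.off = 8  [A₀.off - 5]
7. n4.hot = 18  [terminal]
8. n5.hot = 6  [terminal]
9. n3.acc = -4  [h₁.hot + A.val - 32]
10. n6.live = -6  [A₁.acc + A₀.val - 31]
11. n7.hot = 10  [terminal]
12. n8.hot = -2  [terminal]
13. n9.tag = 28  [terminal]
14. n6.tag = true  [h.hot == 10]
15. n2.acc = 1  [A₁.acc * 3 + 13]
16. n10.depth = false  [terminal]
17. n0.tag = true  [true]

-4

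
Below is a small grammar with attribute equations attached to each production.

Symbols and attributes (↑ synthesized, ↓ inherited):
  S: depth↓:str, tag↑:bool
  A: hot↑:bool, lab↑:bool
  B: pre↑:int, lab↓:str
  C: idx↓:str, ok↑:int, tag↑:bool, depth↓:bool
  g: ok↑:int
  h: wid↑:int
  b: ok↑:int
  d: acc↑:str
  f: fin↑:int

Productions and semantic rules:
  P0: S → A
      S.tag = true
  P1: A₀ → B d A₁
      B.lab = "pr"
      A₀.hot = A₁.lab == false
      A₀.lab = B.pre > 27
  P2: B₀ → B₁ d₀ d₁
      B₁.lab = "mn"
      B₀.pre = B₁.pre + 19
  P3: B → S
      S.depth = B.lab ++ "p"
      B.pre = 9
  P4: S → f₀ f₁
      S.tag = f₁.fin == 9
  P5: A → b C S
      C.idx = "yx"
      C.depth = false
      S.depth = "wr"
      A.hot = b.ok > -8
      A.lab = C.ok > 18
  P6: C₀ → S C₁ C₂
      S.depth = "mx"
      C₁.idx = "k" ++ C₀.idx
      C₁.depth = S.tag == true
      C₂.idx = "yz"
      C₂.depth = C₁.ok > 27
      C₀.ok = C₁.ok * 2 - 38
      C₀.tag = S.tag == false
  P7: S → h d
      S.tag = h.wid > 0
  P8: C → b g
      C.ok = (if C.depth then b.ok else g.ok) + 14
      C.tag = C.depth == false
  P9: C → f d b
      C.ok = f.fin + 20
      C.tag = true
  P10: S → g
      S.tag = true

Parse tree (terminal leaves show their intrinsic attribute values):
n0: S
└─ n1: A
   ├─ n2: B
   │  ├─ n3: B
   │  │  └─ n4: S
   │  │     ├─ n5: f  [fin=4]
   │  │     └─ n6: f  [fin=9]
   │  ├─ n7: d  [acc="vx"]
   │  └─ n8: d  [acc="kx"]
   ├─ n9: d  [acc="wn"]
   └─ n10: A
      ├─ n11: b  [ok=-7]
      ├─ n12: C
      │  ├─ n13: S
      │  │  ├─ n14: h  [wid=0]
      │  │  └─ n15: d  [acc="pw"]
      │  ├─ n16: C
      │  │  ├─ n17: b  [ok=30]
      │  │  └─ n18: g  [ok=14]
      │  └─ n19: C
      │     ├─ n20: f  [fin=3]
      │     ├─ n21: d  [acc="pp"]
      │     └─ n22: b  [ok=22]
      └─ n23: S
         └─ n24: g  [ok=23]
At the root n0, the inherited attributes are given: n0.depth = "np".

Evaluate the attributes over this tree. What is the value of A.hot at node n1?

1. n0.depth = "np"  [given at root]
2. n2.lab = "pr"  ["pr"]
3. n3.lab = "mn"  ["mn"]
4. n4.depth = "mnp"  [B.lab ++ "p"]
5. n5.fin = 4  [terminal]
6. n6.fin = 9  [terminal]
7. n4.tag = true  [f₁.fin == 9]
8. n3.pre = 9  [9]
9. n7.acc = "vx"  [terminal]
10. n8.acc = "kx"  [terminal]
11. n2.pre = 28  [B₁.pre + 19]
12. n9.acc = "wn"  [terminal]
13. n11.ok = -7  [terminal]
14. n12.idx = "yx"  ["yx"]
15. n12.depth = false  [false]
16. n13.depth = "mx"  ["mx"]
17. n14.wid = 0  [terminal]
18. n15.acc = "pw"  [terminal]
19. n13.tag = false  [h.wid > 0]
20. n16.idx = "kyx"  ["k" ++ C₀.idx]
21. n16.depth = false  [S.tag == true]
22. n17.ok = 30  [terminal]
23. n18.ok = 14  [terminal]
24. n16.ok = 28  [(if C.depth then b.ok else g.ok) + 14]
25. n16.tag = true  [C.depth == false]
26. n19.idx = "yz"  ["yz"]
27. n19.depth = true  [C₁.ok > 27]
28. n20.fin = 3  [terminal]
29. n21.acc = "pp"  [terminal]
30. n22.ok = 22  [terminal]
31. n19.ok = 23  [f.fin + 20]
32. n19.tag = true  [true]
33. n12.ok = 18  [C₁.ok * 2 - 38]
34. n12.tag = true  [S.tag == false]
35. n23.depth = "wr"  ["wr"]
36. n24.ok = 23  [terminal]
37. n23.tag = true  [true]
38. n10.hot = true  [b.ok > -8]
39. n10.lab = false  [C.ok > 18]
40. n1.hot = true  [A₁.lab == false]
41. n1.lab = true  [B.pre > 27]
42. n0.tag = true  [true]

true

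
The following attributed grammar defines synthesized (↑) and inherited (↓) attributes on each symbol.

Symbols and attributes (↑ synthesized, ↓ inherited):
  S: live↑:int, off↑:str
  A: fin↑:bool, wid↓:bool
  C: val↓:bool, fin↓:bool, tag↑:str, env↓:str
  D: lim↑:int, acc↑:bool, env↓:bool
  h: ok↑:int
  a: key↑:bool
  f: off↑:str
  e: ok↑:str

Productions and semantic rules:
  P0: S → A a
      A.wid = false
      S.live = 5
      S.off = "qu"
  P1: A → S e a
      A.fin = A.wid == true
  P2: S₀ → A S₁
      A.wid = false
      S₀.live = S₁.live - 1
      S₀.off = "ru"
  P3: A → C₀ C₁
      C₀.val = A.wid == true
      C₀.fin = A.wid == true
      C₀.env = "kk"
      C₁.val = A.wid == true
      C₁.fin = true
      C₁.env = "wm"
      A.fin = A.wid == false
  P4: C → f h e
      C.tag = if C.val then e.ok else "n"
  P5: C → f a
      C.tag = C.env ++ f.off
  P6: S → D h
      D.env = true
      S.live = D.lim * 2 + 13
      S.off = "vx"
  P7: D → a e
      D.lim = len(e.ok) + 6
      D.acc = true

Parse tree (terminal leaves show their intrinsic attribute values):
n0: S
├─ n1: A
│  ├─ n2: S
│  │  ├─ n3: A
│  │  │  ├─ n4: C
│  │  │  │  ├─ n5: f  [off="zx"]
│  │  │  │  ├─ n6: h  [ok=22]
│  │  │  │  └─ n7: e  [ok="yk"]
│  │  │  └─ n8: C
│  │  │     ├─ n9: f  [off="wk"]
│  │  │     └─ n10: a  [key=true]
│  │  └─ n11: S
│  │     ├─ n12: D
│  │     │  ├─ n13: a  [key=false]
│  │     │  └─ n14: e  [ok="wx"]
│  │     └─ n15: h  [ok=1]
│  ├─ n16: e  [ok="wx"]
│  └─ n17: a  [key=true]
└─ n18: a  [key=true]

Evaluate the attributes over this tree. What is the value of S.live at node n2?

28

1. n1.wid = false  [false]
2. n3.wid = false  [false]
3. n4.val = false  [A.wid == true]
4. n4.fin = false  [A.wid == true]
5. n4.env = "kk"  ["kk"]
6. n5.off = "zx"  [terminal]
7. n6.ok = 22  [terminal]
8. n7.ok = "yk"  [terminal]
9. n4.tag = "n"  [if C.val then e.ok else "n"]
10. n8.val = false  [A.wid == true]
11. n8.fin = true  [true]
12. n8.env = "wm"  ["wm"]
13. n9.off = "wk"  [terminal]
14. n10.key = true  [terminal]
15. n8.tag = "wmwk"  [C.env ++ f.off]
16. n3.fin = true  [A.wid == false]
17. n12.env = true  [true]
18. n13.key = false  [terminal]
19. n14.ok = "wx"  [terminal]
20. n12.lim = 8  [len(e.ok) + 6]
21. n12.acc = true  [true]
22. n15.ok = 1  [terminal]
23. n11.live = 29  [D.lim * 2 + 13]
24. n11.off = "vx"  ["vx"]
25. n2.live = 28  [S₁.live - 1]
26. n2.off = "ru"  ["ru"]
27. n16.ok = "wx"  [terminal]
28. n17.key = true  [terminal]
29. n1.fin = false  [A.wid == true]
30. n18.key = true  [terminal]
31. n0.live = 5  [5]
32. n0.off = "qu"  ["qu"]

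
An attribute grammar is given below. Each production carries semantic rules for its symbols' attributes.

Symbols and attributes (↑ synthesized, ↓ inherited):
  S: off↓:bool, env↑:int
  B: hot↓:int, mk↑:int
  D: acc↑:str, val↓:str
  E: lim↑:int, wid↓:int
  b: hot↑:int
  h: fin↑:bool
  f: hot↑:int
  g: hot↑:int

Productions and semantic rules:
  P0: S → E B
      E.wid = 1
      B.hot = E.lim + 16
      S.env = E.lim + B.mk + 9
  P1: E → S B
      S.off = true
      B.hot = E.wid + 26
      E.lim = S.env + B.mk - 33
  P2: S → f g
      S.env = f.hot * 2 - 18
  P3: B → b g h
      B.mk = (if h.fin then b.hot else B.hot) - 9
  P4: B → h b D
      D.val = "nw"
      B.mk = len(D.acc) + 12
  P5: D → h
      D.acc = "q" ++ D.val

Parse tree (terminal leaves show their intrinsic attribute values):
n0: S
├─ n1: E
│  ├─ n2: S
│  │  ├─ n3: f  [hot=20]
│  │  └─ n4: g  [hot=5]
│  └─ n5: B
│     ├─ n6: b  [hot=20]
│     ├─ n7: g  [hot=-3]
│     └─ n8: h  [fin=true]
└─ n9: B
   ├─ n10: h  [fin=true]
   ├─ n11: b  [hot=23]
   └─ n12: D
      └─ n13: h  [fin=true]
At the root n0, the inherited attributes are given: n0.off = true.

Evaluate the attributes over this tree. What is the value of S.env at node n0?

1. n0.off = true  [given at root]
2. n1.wid = 1  [1]
3. n2.off = true  [true]
4. n3.hot = 20  [terminal]
5. n4.hot = 5  [terminal]
6. n2.env = 22  [f.hot * 2 - 18]
7. n5.hot = 27  [E.wid + 26]
8. n6.hot = 20  [terminal]
9. n7.hot = -3  [terminal]
10. n8.fin = true  [terminal]
11. n5.mk = 11  [(if h.fin then b.hot else B.hot) - 9]
12. n1.lim = 0  [S.env + B.mk - 33]
13. n9.hot = 16  [E.lim + 16]
14. n10.fin = true  [terminal]
15. n11.hot = 23  [terminal]
16. n12.val = "nw"  ["nw"]
17. n13.fin = true  [terminal]
18. n12.acc = "qnw"  ["q" ++ D.val]
19. n9.mk = 15  [len(D.acc) + 12]
20. n0.env = 24  [E.lim + B.mk + 9]

24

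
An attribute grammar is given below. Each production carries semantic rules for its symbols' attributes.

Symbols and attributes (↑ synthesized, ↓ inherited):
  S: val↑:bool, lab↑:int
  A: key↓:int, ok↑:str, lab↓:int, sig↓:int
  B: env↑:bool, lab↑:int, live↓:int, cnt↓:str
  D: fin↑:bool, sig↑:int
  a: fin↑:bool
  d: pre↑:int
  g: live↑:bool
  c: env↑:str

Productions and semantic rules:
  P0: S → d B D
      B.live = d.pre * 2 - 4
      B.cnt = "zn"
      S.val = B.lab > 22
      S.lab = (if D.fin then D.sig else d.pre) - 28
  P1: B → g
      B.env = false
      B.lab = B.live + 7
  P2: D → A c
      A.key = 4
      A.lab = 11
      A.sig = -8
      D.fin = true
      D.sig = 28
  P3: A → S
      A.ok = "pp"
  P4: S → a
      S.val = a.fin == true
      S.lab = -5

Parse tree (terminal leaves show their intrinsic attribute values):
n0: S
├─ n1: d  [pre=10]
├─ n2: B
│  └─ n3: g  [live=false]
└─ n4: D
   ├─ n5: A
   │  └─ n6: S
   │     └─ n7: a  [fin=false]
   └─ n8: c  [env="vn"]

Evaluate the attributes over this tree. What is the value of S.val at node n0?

true

1. n1.pre = 10  [terminal]
2. n2.live = 16  [d.pre * 2 - 4]
3. n2.cnt = "zn"  ["zn"]
4. n3.live = false  [terminal]
5. n2.env = false  [false]
6. n2.lab = 23  [B.live + 7]
7. n5.key = 4  [4]
8. n5.lab = 11  [11]
9. n5.sig = -8  [-8]
10. n7.fin = false  [terminal]
11. n6.val = false  [a.fin == true]
12. n6.lab = -5  [-5]
13. n5.ok = "pp"  ["pp"]
14. n8.env = "vn"  [terminal]
15. n4.fin = true  [true]
16. n4.sig = 28  [28]
17. n0.val = true  [B.lab > 22]
18. n0.lab = 0  [(if D.fin then D.sig else d.pre) - 28]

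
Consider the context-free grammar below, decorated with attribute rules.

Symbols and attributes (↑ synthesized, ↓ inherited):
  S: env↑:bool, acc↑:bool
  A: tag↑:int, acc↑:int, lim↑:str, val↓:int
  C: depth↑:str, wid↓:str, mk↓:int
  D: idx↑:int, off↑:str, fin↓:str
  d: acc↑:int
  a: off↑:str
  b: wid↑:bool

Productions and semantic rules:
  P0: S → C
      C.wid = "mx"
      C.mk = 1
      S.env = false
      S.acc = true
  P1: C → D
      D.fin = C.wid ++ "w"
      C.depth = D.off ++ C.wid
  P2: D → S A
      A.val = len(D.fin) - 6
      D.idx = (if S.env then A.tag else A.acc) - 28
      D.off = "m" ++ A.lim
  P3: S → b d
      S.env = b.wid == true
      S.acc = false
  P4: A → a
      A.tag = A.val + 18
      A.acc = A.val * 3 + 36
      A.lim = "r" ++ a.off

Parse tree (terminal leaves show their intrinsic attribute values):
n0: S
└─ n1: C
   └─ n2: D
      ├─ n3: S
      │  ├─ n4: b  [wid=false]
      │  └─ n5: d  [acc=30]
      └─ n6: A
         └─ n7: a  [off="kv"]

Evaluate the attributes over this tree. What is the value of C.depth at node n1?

"mrkvmx"

1. n1.wid = "mx"  ["mx"]
2. n1.mk = 1  [1]
3. n2.fin = "mxw"  [C.wid ++ "w"]
4. n4.wid = false  [terminal]
5. n5.acc = 30  [terminal]
6. n3.env = false  [b.wid == true]
7. n3.acc = false  [false]
8. n6.val = -3  [len(D.fin) - 6]
9. n7.off = "kv"  [terminal]
10. n6.tag = 15  [A.val + 18]
11. n6.acc = 27  [A.val * 3 + 36]
12. n6.lim = "rkv"  ["r" ++ a.off]
13. n2.idx = -1  [(if S.env then A.tag else A.acc) - 28]
14. n2.off = "mrkv"  ["m" ++ A.lim]
15. n1.depth = "mrkvmx"  [D.off ++ C.wid]
16. n0.env = false  [false]
17. n0.acc = true  [true]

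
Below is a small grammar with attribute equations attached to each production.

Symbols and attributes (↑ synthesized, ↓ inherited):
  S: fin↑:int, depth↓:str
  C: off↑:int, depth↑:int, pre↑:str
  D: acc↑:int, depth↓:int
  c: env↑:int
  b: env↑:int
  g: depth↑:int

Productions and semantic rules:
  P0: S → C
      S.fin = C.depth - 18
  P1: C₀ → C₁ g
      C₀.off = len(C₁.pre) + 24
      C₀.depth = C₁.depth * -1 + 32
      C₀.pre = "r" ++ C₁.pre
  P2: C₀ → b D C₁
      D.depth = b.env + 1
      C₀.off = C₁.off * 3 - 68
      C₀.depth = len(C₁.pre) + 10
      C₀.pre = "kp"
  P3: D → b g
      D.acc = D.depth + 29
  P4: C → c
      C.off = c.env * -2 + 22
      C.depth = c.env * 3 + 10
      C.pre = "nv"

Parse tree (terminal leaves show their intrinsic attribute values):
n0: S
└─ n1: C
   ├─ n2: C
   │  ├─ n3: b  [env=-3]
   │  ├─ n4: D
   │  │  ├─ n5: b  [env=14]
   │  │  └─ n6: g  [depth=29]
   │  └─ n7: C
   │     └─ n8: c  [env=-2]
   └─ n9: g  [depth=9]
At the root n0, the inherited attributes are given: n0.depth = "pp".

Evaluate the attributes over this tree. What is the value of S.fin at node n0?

1. n0.depth = "pp"  [given at root]
2. n3.env = -3  [terminal]
3. n4.depth = -2  [b.env + 1]
4. n5.env = 14  [terminal]
5. n6.depth = 29  [terminal]
6. n4.acc = 27  [D.depth + 29]
7. n8.env = -2  [terminal]
8. n7.off = 26  [c.env * -2 + 22]
9. n7.depth = 4  [c.env * 3 + 10]
10. n7.pre = "nv"  ["nv"]
11. n2.off = 10  [C₁.off * 3 - 68]
12. n2.depth = 12  [len(C₁.pre) + 10]
13. n2.pre = "kp"  ["kp"]
14. n9.depth = 9  [terminal]
15. n1.off = 26  [len(C₁.pre) + 24]
16. n1.depth = 20  [C₁.depth * -1 + 32]
17. n1.pre = "rkp"  ["r" ++ C₁.pre]
18. n0.fin = 2  [C.depth - 18]

2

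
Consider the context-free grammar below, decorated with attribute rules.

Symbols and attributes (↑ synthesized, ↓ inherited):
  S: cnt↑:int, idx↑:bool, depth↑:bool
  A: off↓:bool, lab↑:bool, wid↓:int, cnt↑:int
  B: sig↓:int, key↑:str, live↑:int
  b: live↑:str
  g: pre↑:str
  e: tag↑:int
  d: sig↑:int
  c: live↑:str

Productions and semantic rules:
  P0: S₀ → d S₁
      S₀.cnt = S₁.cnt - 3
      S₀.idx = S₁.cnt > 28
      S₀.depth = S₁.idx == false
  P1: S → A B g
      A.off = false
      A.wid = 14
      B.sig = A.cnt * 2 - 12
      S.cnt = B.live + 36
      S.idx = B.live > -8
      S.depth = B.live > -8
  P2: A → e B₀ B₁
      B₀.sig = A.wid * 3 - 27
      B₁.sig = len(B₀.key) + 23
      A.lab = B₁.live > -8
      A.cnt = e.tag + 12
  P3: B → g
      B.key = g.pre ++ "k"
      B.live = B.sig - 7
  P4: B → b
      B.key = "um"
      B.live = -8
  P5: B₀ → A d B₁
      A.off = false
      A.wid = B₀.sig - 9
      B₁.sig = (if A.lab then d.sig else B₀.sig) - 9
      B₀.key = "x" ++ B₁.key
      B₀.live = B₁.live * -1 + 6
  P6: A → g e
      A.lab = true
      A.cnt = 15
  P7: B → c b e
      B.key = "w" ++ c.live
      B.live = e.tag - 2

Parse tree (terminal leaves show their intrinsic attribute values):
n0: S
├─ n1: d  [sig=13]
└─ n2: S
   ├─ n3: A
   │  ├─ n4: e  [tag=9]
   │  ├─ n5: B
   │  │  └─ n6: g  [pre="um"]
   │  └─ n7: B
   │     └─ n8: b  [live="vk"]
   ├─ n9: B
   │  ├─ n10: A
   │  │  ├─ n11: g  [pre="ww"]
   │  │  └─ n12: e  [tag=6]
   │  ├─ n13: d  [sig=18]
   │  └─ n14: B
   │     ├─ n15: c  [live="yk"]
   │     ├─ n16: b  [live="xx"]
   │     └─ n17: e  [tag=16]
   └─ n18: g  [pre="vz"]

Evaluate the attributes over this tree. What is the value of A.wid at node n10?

1. n1.sig = 13  [terminal]
2. n3.off = false  [false]
3. n3.wid = 14  [14]
4. n4.tag = 9  [terminal]
5. n5.sig = 15  [A.wid * 3 - 27]
6. n6.pre = "um"  [terminal]
7. n5.key = "umk"  [g.pre ++ "k"]
8. n5.live = 8  [B.sig - 7]
9. n7.sig = 26  [len(B₀.key) + 23]
10. n8.live = "vk"  [terminal]
11. n7.key = "um"  ["um"]
12. n7.live = -8  [-8]
13. n3.lab = false  [B₁.live > -8]
14. n3.cnt = 21  [e.tag + 12]
15. n9.sig = 30  [A.cnt * 2 - 12]
16. n10.off = false  [false]
17. n10.wid = 21  [B₀.sig - 9]
18. n11.pre = "ww"  [terminal]
19. n12.tag = 6  [terminal]
20. n10.lab = true  [true]
21. n10.cnt = 15  [15]
22. n13.sig = 18  [terminal]
23. n14.sig = 9  [(if A.lab then d.sig else B₀.sig) - 9]
24. n15.live = "yk"  [terminal]
25. n16.live = "xx"  [terminal]
26. n17.tag = 16  [terminal]
27. n14.key = "wyk"  ["w" ++ c.live]
28. n14.live = 14  [e.tag - 2]
29. n9.key = "xwyk"  ["x" ++ B₁.key]
30. n9.live = -8  [B₁.live * -1 + 6]
31. n18.pre = "vz"  [terminal]
32. n2.cnt = 28  [B.live + 36]
33. n2.idx = false  [B.live > -8]
34. n2.depth = false  [B.live > -8]
35. n0.cnt = 25  [S₁.cnt - 3]
36. n0.idx = false  [S₁.cnt > 28]
37. n0.depth = true  [S₁.idx == false]

21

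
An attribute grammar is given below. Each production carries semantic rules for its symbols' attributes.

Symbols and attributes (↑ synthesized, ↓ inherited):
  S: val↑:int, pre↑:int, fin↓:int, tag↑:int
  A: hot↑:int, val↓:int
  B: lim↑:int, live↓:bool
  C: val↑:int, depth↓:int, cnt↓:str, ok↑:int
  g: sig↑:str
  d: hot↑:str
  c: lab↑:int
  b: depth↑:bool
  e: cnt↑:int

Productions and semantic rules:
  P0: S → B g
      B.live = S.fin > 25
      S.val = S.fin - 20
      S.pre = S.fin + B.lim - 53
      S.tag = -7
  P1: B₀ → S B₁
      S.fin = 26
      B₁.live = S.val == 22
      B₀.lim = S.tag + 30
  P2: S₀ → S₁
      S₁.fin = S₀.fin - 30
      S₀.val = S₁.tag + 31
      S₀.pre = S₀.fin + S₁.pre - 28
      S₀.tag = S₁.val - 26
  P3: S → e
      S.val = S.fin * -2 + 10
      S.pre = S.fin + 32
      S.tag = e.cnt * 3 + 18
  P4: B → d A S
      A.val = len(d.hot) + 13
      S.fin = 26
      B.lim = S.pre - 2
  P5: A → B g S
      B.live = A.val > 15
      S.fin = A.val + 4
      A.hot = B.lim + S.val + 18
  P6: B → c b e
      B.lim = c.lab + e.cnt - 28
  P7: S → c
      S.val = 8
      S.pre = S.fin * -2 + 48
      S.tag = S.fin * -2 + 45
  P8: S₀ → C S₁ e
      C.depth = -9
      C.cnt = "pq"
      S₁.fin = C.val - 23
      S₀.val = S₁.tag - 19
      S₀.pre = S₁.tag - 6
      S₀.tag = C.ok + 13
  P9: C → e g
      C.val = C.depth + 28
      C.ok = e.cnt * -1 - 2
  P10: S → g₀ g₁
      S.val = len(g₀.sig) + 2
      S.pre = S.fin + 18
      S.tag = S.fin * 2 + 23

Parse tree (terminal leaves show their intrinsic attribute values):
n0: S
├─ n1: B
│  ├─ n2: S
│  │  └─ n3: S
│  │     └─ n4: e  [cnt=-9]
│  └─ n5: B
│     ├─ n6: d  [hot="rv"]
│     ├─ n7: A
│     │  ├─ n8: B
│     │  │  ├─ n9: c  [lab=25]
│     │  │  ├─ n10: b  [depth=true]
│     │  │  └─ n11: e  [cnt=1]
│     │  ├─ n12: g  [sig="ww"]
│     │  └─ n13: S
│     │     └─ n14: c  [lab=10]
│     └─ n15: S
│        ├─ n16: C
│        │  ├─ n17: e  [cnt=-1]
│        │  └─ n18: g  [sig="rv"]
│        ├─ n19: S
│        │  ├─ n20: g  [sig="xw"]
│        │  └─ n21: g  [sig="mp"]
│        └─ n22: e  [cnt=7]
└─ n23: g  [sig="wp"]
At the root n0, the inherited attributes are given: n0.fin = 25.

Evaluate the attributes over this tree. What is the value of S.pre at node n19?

14

1. n0.fin = 25  [given at root]
2. n1.live = false  [S.fin > 25]
3. n2.fin = 26  [26]
4. n3.fin = -4  [S₀.fin - 30]
5. n4.cnt = -9  [terminal]
6. n3.val = 18  [S.fin * -2 + 10]
7. n3.pre = 28  [S.fin + 32]
8. n3.tag = -9  [e.cnt * 3 + 18]
9. n2.val = 22  [S₁.tag + 31]
10. n2.pre = 26  [S₀.fin + S₁.pre - 28]
11. n2.tag = -8  [S₁.val - 26]
12. n5.live = true  [S.val == 22]
13. n6.hot = "rv"  [terminal]
14. n7.val = 15  [len(d.hot) + 13]
15. n8.live = false  [A.val > 15]
16. n9.lab = 25  [terminal]
17. n10.depth = true  [terminal]
18. n11.cnt = 1  [terminal]
19. n8.lim = -2  [c.lab + e.cnt - 28]
20. n12.sig = "ww"  [terminal]
21. n13.fin = 19  [A.val + 4]
22. n14.lab = 10  [terminal]
23. n13.val = 8  [8]
24. n13.pre = 10  [S.fin * -2 + 48]
25. n13.tag = 7  [S.fin * -2 + 45]
26. n7.hot = 24  [B.lim + S.val + 18]
27. n15.fin = 26  [26]
28. n16.depth = -9  [-9]
29. n16.cnt = "pq"  ["pq"]
30. n17.cnt = -1  [terminal]
31. n18.sig = "rv"  [terminal]
32. n16.val = 19  [C.depth + 28]
33. n16.ok = -1  [e.cnt * -1 - 2]
34. n19.fin = -4  [C.val - 23]
35. n20.sig = "xw"  [terminal]
36. n21.sig = "mp"  [terminal]
37. n19.val = 4  [len(g₀.sig) + 2]
38. n19.pre = 14  [S.fin + 18]
39. n19.tag = 15  [S.fin * 2 + 23]
40. n22.cnt = 7  [terminal]
41. n15.val = -4  [S₁.tag - 19]
42. n15.pre = 9  [S₁.tag - 6]
43. n15.tag = 12  [C.ok + 13]
44. n5.lim = 7  [S.pre - 2]
45. n1.lim = 22  [S.tag + 30]
46. n23.sig = "wp"  [terminal]
47. n0.val = 5  [S.fin - 20]
48. n0.pre = -6  [S.fin + B.lim - 53]
49. n0.tag = -7  [-7]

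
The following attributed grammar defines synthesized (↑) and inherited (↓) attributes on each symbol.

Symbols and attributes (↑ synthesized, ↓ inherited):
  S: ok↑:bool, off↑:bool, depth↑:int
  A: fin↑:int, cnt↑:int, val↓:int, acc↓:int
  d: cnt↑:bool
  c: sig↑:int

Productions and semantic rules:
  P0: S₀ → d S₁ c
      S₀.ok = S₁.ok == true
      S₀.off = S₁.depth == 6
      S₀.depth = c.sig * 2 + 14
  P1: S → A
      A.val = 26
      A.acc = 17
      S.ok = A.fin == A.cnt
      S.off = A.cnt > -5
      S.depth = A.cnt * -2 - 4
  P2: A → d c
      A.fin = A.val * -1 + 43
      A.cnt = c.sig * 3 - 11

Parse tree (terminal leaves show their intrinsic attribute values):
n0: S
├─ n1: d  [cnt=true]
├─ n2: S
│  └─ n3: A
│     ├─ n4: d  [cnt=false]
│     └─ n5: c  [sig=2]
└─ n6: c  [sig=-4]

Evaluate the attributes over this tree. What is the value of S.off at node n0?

1. n1.cnt = true  [terminal]
2. n3.val = 26  [26]
3. n3.acc = 17  [17]
4. n4.cnt = false  [terminal]
5. n5.sig = 2  [terminal]
6. n3.fin = 17  [A.val * -1 + 43]
7. n3.cnt = -5  [c.sig * 3 - 11]
8. n2.ok = false  [A.fin == A.cnt]
9. n2.off = false  [A.cnt > -5]
10. n2.depth = 6  [A.cnt * -2 - 4]
11. n6.sig = -4  [terminal]
12. n0.ok = false  [S₁.ok == true]
13. n0.off = true  [S₁.depth == 6]
14. n0.depth = 6  [c.sig * 2 + 14]

true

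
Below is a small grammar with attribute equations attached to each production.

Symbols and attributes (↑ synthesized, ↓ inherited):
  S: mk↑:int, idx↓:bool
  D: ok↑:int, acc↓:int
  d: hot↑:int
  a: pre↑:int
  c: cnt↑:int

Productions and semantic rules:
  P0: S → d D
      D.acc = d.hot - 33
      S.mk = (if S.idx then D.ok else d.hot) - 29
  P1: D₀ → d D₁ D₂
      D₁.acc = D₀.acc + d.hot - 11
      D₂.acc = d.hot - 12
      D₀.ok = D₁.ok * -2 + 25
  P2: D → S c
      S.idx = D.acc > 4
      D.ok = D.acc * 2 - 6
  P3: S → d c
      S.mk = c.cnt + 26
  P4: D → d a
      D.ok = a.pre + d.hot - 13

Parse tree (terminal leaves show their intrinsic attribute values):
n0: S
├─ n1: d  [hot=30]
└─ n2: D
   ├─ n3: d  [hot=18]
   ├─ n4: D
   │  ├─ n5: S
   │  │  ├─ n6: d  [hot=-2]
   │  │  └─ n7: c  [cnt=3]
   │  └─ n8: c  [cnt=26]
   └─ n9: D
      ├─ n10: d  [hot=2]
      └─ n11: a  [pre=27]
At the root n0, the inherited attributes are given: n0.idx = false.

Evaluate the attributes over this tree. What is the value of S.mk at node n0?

1. n0.idx = false  [given at root]
2. n1.hot = 30  [terminal]
3. n2.acc = -3  [d.hot - 33]
4. n3.hot = 18  [terminal]
5. n4.acc = 4  [D₀.acc + d.hot - 11]
6. n5.idx = false  [D.acc > 4]
7. n6.hot = -2  [terminal]
8. n7.cnt = 3  [terminal]
9. n5.mk = 29  [c.cnt + 26]
10. n8.cnt = 26  [terminal]
11. n4.ok = 2  [D.acc * 2 - 6]
12. n9.acc = 6  [d.hot - 12]
13. n10.hot = 2  [terminal]
14. n11.pre = 27  [terminal]
15. n9.ok = 16  [a.pre + d.hot - 13]
16. n2.ok = 21  [D₁.ok * -2 + 25]
17. n0.mk = 1  [(if S.idx then D.ok else d.hot) - 29]

1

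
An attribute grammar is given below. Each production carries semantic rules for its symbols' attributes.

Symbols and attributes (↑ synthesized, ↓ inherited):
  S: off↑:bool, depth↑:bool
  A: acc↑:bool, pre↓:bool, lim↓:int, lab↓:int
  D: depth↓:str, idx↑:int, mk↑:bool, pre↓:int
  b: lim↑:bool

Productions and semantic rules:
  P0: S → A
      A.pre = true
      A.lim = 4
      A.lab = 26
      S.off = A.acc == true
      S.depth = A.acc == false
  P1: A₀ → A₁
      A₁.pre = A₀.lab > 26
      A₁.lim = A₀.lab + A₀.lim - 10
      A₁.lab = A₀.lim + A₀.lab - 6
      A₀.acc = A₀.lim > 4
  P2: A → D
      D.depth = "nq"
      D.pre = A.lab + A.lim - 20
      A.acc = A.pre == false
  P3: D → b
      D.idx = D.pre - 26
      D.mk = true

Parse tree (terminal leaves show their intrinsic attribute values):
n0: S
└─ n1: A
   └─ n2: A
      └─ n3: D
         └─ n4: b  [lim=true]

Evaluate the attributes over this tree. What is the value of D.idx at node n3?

-2

1. n1.pre = true  [true]
2. n1.lim = 4  [4]
3. n1.lab = 26  [26]
4. n2.pre = false  [A₀.lab > 26]
5. n2.lim = 20  [A₀.lab + A₀.lim - 10]
6. n2.lab = 24  [A₀.lim + A₀.lab - 6]
7. n3.depth = "nq"  ["nq"]
8. n3.pre = 24  [A.lab + A.lim - 20]
9. n4.lim = true  [terminal]
10. n3.idx = -2  [D.pre - 26]
11. n3.mk = true  [true]
12. n2.acc = true  [A.pre == false]
13. n1.acc = false  [A₀.lim > 4]
14. n0.off = false  [A.acc == true]
15. n0.depth = true  [A.acc == false]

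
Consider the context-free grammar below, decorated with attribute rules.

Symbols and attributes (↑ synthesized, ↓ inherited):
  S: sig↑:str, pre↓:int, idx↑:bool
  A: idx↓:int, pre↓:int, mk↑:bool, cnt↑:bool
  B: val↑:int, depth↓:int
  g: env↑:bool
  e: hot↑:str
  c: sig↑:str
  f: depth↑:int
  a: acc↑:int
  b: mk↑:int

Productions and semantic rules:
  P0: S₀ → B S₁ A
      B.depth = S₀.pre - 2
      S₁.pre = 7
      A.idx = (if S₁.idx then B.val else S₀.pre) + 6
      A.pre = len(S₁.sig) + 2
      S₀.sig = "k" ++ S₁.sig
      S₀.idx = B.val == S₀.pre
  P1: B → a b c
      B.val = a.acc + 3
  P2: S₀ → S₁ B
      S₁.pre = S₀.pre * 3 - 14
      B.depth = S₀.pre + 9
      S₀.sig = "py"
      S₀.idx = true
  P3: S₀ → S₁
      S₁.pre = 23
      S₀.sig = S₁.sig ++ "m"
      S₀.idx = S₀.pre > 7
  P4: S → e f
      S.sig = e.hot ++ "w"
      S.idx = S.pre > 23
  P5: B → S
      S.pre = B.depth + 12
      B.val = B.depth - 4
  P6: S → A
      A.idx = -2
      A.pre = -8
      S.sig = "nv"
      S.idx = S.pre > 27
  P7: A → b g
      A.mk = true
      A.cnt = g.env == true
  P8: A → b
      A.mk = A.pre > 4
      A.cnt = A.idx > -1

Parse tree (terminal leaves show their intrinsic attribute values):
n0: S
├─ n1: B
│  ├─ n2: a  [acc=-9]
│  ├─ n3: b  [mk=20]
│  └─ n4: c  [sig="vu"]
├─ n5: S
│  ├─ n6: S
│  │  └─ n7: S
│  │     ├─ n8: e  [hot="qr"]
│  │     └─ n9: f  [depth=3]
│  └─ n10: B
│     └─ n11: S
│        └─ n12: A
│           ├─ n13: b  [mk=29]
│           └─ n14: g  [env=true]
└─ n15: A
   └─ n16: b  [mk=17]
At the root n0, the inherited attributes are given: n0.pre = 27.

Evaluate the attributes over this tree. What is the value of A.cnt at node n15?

true

1. n0.pre = 27  [given at root]
2. n1.depth = 25  [S₀.pre - 2]
3. n2.acc = -9  [terminal]
4. n3.mk = 20  [terminal]
5. n4.sig = "vu"  [terminal]
6. n1.val = -6  [a.acc + 3]
7. n5.pre = 7  [7]
8. n6.pre = 7  [S₀.pre * 3 - 14]
9. n7.pre = 23  [23]
10. n8.hot = "qr"  [terminal]
11. n9.depth = 3  [terminal]
12. n7.sig = "qrw"  [e.hot ++ "w"]
13. n7.idx = false  [S.pre > 23]
14. n6.sig = "qrwm"  [S₁.sig ++ "m"]
15. n6.idx = false  [S₀.pre > 7]
16. n10.depth = 16  [S₀.pre + 9]
17. n11.pre = 28  [B.depth + 12]
18. n12.idx = -2  [-2]
19. n12.pre = -8  [-8]
20. n13.mk = 29  [terminal]
21. n14.env = true  [terminal]
22. n12.mk = true  [true]
23. n12.cnt = true  [g.env == true]
24. n11.sig = "nv"  ["nv"]
25. n11.idx = true  [S.pre > 27]
26. n10.val = 12  [B.depth - 4]
27. n5.sig = "py"  ["py"]
28. n5.idx = true  [true]
29. n15.idx = 0  [(if S₁.idx then B.val else S₀.pre) + 6]
30. n15.pre = 4  [len(S₁.sig) + 2]
31. n16.mk = 17  [terminal]
32. n15.mk = false  [A.pre > 4]
33. n15.cnt = true  [A.idx > -1]
34. n0.sig = "kpy"  ["k" ++ S₁.sig]
35. n0.idx = false  [B.val == S₀.pre]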